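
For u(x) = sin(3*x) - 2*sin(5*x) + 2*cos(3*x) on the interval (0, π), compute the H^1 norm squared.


||u||_{H^1(0,π)}^2 = 77*π

u'(x) = -6*sin(3*x) + 3*cos(3*x) - 10*cos(5*x).
Expand u² and (u')² and integrate term by term on (0, π), using: for integers n ≥ 1, ∫_0^π sin²(nx) dx = ∫_0^π cos²(nx) dx = π/2; for n ≠ n', ∫_0^π sin(nx)sin(n'x) dx = ∫_0^π cos(nx)cos(n'x) dx = 0; and by product-to-sum, ∫_0^π sin(nx)cos(n'x) dx = ½∫_0^π [sin((n+n')x) + sin((n−n')x)] dx, which is 0 when n+n' is even and 2n/(n²−n'²) when n+n' is odd (it need not vanish on (0, π)).
  u² squared terms: (-2)²·∫sin(5x)² dx = 4·π/2 = 2*π;  (2)²·∫cos(3x)² dx = 4·π/2 = 2*π;  (1)²·∫sin(3x)² dx = 1·π/2 = π/2.
  u² cross terms: 2·(-2)·(2)·∫sin(5x)·cos(3x) dx = -8·(0) = 0;  2·(-2)·(1)·∫sin(5x)·sin(3x) dx = -4·(0) = 0;  2·(2)·(1)·∫cos(3x)·sin(3x) dx = 4·(0) = 0.
  So ∫_0^π u² dx = 2*π + 2*π + π/2 + 0 + 0 + 0 = 9*π/2.
  (u')² squared terms: (-10)²·∫cos(5x)² dx = 100·π/2 = 50*π;  (-6)²·∫sin(3x)² dx = 36·π/2 = 18*π;  (3)²·∫cos(3x)² dx = 9·π/2 = 9*π/2.
  (u')² cross terms: 2·(-10)·(-6)·∫cos(5x)·sin(3x) dx = 120·(0) = 0;  2·(-10)·(3)·∫cos(5x)·cos(3x) dx = -60·(0) = 0;  2·(-6)·(3)·∫sin(3x)·cos(3x) dx = -36·(0) = 0.
  So ∫_0^π (u')² dx = 50*π + 18*π + 9*π/2 + 0 + 0 + 0 = 145*π/2.
||u||_{H^1}^2 = (9*π/2) + (145*π/2) = 77*π.


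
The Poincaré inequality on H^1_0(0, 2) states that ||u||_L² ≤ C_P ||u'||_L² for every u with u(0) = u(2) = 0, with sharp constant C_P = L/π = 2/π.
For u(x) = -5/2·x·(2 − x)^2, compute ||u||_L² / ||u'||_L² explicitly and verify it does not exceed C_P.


||u||_L² / ||u'||_L² = sqrt(14)/7 < C_P = 2/π.

u(x) = -5/2·x·(2 − x)^2, so u'(x) = 5*(2 - 3*x)*(x/2 - 1).
u(x) = -5/2·x·(2 − x)^2 vanishes at x = 0 and x = 2, so u ∈ H^1_0(0, 2). Differentiate via the product rule and integrate the resulting polynomials term by term.
  ∫_0^2 u² dx = ∫_0^2 (25*x^6/4 - 50*x^5 + 150*x^4 - 200*x^3 + 100*x^2) dx. Term by term:
    ∫_0^2 25*x^6/4 dx = 800/7;  ∫_0^2 -50*x^5 dx = -1600/3;  ∫_0^2 150*x^4 dx = 960;
    ∫_0^2 -200*x^3 dx = -800;  ∫_0^2 100*x^2 dx = 800/3.
  Sum: 800/7 − 1600/3 + 960 − 800 + 800/3 = 160/21.
  ∫_0^2 (u')² dx = ∫_0^2 (225*x^4/4 - 300*x^3 + 550*x^2 - 400*x + 100) dx. Term by term:
    ∫_0^2 225*x^4/4 dx = 360;  ∫_0^2 -300*x^3 dx = -1200;  ∫_0^2 550*x^2 dx = 4400/3;
    ∫_0^2 -400*x dx = -800;  ∫_0^2 100 dx = 200.
  Sum: 360 − 1200 + 4400/3 − 800 + 200 = 80/3.
∫_0^2 u² dx = 160/21, so ||u||_L² = 4*sqrt(210)/21.
∫_0^2 (u')² dx = 80/3, so ||u'||_L² = 4*sqrt(15)/3.
Ratio ||u||_L² / ||u'||_L² = sqrt(14)/7.
Sharp Poincaré constant on H^1_0(0, 2) is C_P = L/π = 2/π, achieved by sin(π/2·x).
A polynomial bump cannot attain the sharp Poincaré constant (only the first sine eigenfunction does), so the ratio is strictly less than C_P, consistent with ||u||_L² ≤ C_P ||u'||_L².


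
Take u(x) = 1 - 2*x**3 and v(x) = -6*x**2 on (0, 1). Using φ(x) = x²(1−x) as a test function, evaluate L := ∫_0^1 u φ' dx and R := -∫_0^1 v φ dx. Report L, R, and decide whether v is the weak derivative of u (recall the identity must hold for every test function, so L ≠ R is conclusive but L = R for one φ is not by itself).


LHS = 1/5, RHS = 1/5. Yes, v = u' weakly.

u(x) = 1 - 2*x**3, classical derivative u'(x) = -6*x**2.
φ(x) = x²(1−x), so φ'(x) = x*(2 - 3*x).
Note φ(0) = φ(1) = 0, so the boundary term u·φ vanishes.
LHS = ∫_0^1 u(x) φ'(x) dx = ∫_0^1 (6*x^5 - 4*x^4 - 3*x^2 + 2*x) dx. Term by term:
  ∫_0^1 6*x^5 dx = 1;  ∫_0^1 -4*x^4 dx = -4/5;  ∫_0^1 -3*x^2 dx = -1;
  ∫_0^1 2*x dx = 1.
Sum: 1 − 4/5 − 1 + 1 = 1/5.
So LHS = 1/5.
∫_0^1 v(x) φ(x) dx = ∫_0^1 (6*x^5 - 6*x^4) dx. Term by term:
  ∫_0^1 6*x^5 dx = 1;  ∫_0^1 -6*x^4 dx = -6/5.
Sum: 1 − 6/5 = -1/5.
So RHS = -∫_0^1 v(x) φ(x) dx = 1/5.
LHS = RHS, so the identity holds for this test φ.
Moreover u is smooth here and v(x) = u'(x) = -6*x**2 pointwise, so the identity holds for every test function. Hence v is the weak derivative of u.


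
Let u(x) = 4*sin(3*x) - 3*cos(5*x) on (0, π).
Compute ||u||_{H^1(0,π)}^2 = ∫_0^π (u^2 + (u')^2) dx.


||u||_{H^1(0,π)}^2 = 197*π

u'(x) = 15*sin(5*x) + 12*cos(3*x).
Expand u² and (u')² and integrate term by term on (0, π), using: for integers n ≥ 1, ∫_0^π sin²(nx) dx = ∫_0^π cos²(nx) dx = π/2; for n ≠ n', ∫_0^π sin(nx)sin(n'x) dx = ∫_0^π cos(nx)cos(n'x) dx = 0; and by product-to-sum, ∫_0^π sin(nx)cos(n'x) dx = ½∫_0^π [sin((n+n')x) + sin((n−n')x)] dx, which is 0 when n+n' is even and 2n/(n²−n'²) when n+n' is odd (it need not vanish on (0, π)).
  u² squared terms: (-3)²·∫cos(5x)² dx = 9·π/2 = 9*π/2;  (4)²·∫sin(3x)² dx = 16·π/2 = 8*π.
  u² cross terms: 2·(-3)·(4)·∫cos(5x)·sin(3x) dx = -24·(0) = 0.
  So ∫_0^π u² dx = 9*π/2 + 8*π + 0 = 25*π/2.
  (u')² squared terms: (12)²·∫cos(3x)² dx = 144·π/2 = 72*π;  (15)²·∫sin(5x)² dx = 225·π/2 = 225*π/2.
  (u')² cross terms: 2·(12)·(15)·∫cos(3x)·sin(5x) dx = 360·(0) = 0.
  So ∫_0^π (u')² dx = 72*π + 225*π/2 + 0 = 369*π/2.
||u||_{H^1}^2 = (25*π/2) + (369*π/2) = 197*π.


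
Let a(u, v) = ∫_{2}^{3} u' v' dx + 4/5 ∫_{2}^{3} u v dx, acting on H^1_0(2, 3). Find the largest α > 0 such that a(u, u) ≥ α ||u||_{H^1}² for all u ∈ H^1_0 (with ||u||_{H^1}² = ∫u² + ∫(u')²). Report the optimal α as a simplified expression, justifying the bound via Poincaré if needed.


α = (4/5 + π^2)/(1 + π^2)

Coercivity of a(·,·) on H^1_0(2, 3) means a(u, u) ≥ α ||u||_{H^1}² for every u ∈ H^1_0.
The interval has length L = 1, and Poincaré/coercivity depend only on L. Here a(u, u) = ∫(u')² + (4/5)·∫u².
Here 0 < c = 4/5 < 1. The condition a(u,u) ≥ α||u||_{H^1}² reads (1−α)∫(u')² ≥ (α−c)∫u². Any admissible α is ≤ 1 (rapidly oscillating u have ∫u²/∫(u')² → 0), and α = 1 would force 0 ≥ (1−c)∫u², impossible since c < 1; so 1−α > 0. By the sharp Poincaré inequality on H^1_0 of an interval of length L, ∫(u')² ≥ (π/L)²∫u² with equality for the first sine mode sin(π(x−x₀)/L) (x₀ the left endpoint), so the inequality holds for all u iff (1−α)(π/L)² ≥ α − c, i.e. α ≤ ((π/L)² + c)/((π/L)² + 1) = (1 + c(L/π)²)/(1 + (L/π)²). With (π/L)² = π^2 and c = 4/5, the largest admissible constant is α = ((π/L)² + c)/((π/L)² + 1).
Simplifying, α = (4/5 + π^2)/(1 + π^2).


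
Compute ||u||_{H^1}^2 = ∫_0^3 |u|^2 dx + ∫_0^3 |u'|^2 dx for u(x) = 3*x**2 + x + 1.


||u||_{H^1}^2 = 10149/10

The H^1 norm (squared) on an interval (0, L) is
  ||u||_{H^1}^2 = ∫_0^L u(x)^2 dx + ∫_0^L u'(x)^2 dx.
Compute u'(x) = 6*x + 1.
Then u(x)^2 = 9*x**4 + 6*x**3 + 7*x**2 + 2*x + 1 and u'(x)^2 = 36*x**2 + 12*x + 1.
Integrate each monomial from 0 to 3 using ∫_0^3 c·x^n dx = c·3^(n+1)/(n+1):
  ∫_0^3 u(x)^2 dx = ∫_0^3 (9*x^4 + 6*x^3 + 7*x^2 + 2*x + 1) dx. Term by term:
    ∫_0^3 9*x^4 dx = 2187/5;  ∫_0^3 6*x^3 dx = 243/2;  ∫_0^3 7*x^2 dx = 63;
    ∫_0^3 2*x dx = 9;  ∫_0^3 1 dx = 3.
  Sum: 2187/5 + 243/2 + 63 + 9 + 3 = 6339/10.
  ∫_0^3 u'(x)^2 dx = ∫_0^3 (36*x^2 + 12*x + 1) dx. Term by term:
    ∫_0^3 36*x^2 dx = 324;  ∫_0^3 12*x dx = 54;  ∫_0^3 1 dx = 3.
  Sum: 324 + 54 + 3 = 381.
Adding: ||u||_{H^1}^2 = 6339/10 + 381 = 10149/10.


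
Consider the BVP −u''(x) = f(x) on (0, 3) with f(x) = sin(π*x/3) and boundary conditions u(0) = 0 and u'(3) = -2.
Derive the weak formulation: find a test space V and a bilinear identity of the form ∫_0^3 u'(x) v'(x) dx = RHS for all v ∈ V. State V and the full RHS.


V = {v ∈ H^1(0, 3) : v(0) = 0} (test functions vanish at x = 0 where u is specified); weak form: ∫_0^3 u'v' dx = ∫_0^3 (sin(π*x/3)) v dx − 2·v(3) for all v ∈ V.

Multiply both sides by a test function v and integrate from 0 to 3:
  ∫_0^3 −u''(x) v(x) dx = ∫_0^3 f(x) v(x) dx.
Integrate the LHS by parts once:
  ∫_0^3 −u'' v dx = −[u'(x) v(x)]_0^3 + ∫_0^3 u'(x) v'(x) dx.
Thus ∫_0^3 u'(x) v'(x) dx = ∫_0^3 f(x) v(x) dx + [u'(x) v(x)]_0^3.
Choose V so that boundary terms are either known or forced to vanish.
Mixed BC: u(0) = 0 (Dirichlet) and u'(3) = -2 (Neumann). Define V = {v ∈ H^1(0, 3) : v(0) = 0}. Then [u' v]_0^3 = u'(3)·v(3) − u'(0)·0 = − 2·v(3).
Weak formulation: find u (satisfying any essential BC) such that ∫_0^3 u'(x) v'(x) dx = ∫_0^3 f v dx − 2·v(3) for all v ∈ V (Dirichlet at 0 absorbed into V; Neumann datum at x = 3 contributes the boundary term).
Substituting f(x) = sin(π*x/3), the right-hand side is ∫_0^3 (sin(π*x/3)) v dx − 2·v(3).


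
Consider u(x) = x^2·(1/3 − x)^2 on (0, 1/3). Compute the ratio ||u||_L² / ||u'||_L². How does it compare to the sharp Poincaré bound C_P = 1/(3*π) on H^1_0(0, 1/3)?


||u||_L² / ||u'||_L² = sqrt(3)/18 < C_P = 1/(3*π).

u(x) = x^2·(1/3 − x)^2, so u'(x) = 2*x*(3*x - 1)*(6*x - 1)/9.
u(x) = x^2·(1/3 − x)^2 vanishes at x = 0 and x = 1/3, so u ∈ H^1_0(0, 1/3). Differentiate via the product rule and integrate the resulting polynomials term by term.
  ∫_0^1/3 u² dx = ∫_0^1/3 (x^8 - 4*x^7/3 + 2*x^6/3 - 4*x^5/27 + x^4/81) dx. Term by term:
    ∫_0^1/3 x^8 dx = 1/177147;  ∫_0^1/3 -4*x^7/3 dx = -1/39366;  ∫_0^1/3 2*x^6/3 dx = 2/45927;
    ∫_0^1/3 -4*x^5/27 dx = -2/59049;  ∫_0^1/3 x^4/81 dx = 1/98415.
  Sum: 1/177147 − 1/39366 + 2/45927 − 2/59049 + 1/98415 = 1/12400290.
  ∫_0^1/3 (u')² dx = ∫_0^1/3 (16*x^6 - 16*x^5 + 52*x^4/9 - 8*x^3/9 + 4*x^2/81) dx. Term by term:
    ∫_0^1/3 16*x^6 dx = 16/15309;  ∫_0^1/3 -16*x^5 dx = -8/2187;  ∫_0^1/3 52*x^4/9 dx = 52/10935;
    ∫_0^1/3 -8*x^3/9 dx = -2/729;  ∫_0^1/3 4*x^2/81 dx = 4/6561.
  Sum: 16/15309 − 8/2187 + 52/10935 − 2/729 + 4/6561 = 2/229635.
∫_0^1/3 u² dx = 1/12400290, so ||u||_L² = sqrt(210)/51030.
∫_0^1/3 (u')² dx = 2/229635, so ||u'||_L² = sqrt(70)/2835.
Ratio ||u||_L² / ||u'||_L² = sqrt(3)/18.
Sharp Poincaré constant on H^1_0(0, 1/3) is C_P = L/π = 1/(3*π), achieved by sin(3*π·x).
A polynomial bump cannot attain the sharp Poincaré constant (only the first sine eigenfunction does), so the ratio is strictly less than C_P, consistent with ||u||_L² ≤ C_P ||u'||_L².


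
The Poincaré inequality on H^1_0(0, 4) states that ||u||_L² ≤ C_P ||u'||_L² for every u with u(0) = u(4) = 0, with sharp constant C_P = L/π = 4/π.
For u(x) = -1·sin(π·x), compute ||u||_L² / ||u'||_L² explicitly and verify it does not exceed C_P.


||u||_L² / ||u'||_L² = 1/π < C_P = 4/π.

u(x) = -1·sin(π·x), so u'(x) = -π*cos(π*x).
Writing u(x) = A·sin(kπx/L) with A = -1 and k = 4, use ∫_0^L sin²(kπx/L) dx = L/2 and ∫_0^L cos²(kπx/L) dx = L/2.
u² = 1·sin²(π·x) and (u')² = π^2·cos²(π·x), and each of sin², cos² integrates to L/2 = 2 over (0, 4).
∫_0^4 u² dx = 2, so ||u||_L² = sqrt(2).
∫_0^4 (u')² dx = 2*π^2, so ||u'||_L² = sqrt(2)*π.
Ratio ||u||_L² / ||u'||_L² = 1/π.
Sharp Poincaré constant on H^1_0(0, 4) is C_P = L/π = 4/π, achieved by sin(π/4·x).
This is the k = 4 harmonic; the ratio L/(kπ) is strictly less than C_P = L/π, consistent with the sharp inequality ||u||_L² ≤ C_P ||u'||_L².


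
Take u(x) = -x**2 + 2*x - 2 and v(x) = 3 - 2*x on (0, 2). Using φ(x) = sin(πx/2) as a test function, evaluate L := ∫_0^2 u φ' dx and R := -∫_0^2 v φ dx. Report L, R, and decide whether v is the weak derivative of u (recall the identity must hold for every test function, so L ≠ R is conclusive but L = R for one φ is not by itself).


LHS = 0, RHS = -4/π. No, v is not the weak derivative of u.

u(x) = -x**2 + 2*x - 2, classical derivative u'(x) = 2 - 2*x.
φ(x) = sin(πx/2), so φ'(x) = π*cos(π*x/2)/2.
Note φ(0) = φ(2) = 0, so the boundary term u·φ vanishes.
LHS = ∫_0^2 u(x) φ'(x) dx = ∫_0^2 (-π*x^2*cos(π*x/2)/2 + π*x*cos(π*x/2) - π*cos(π*x/2)) dx. Term by term:
  ∫_0^2 -π*cos(π*x/2) dx = 0;  ∫_0^2 π*x*cos(π*x/2) dx = -8/π;  ∫_0^2 -π*x^2*cos(π*x/2)/2 dx = 8/π.
Sum: 0 − 8/π + 8/π = 0.
So LHS = 0.
∫_0^2 v(x) φ(x) dx = ∫_0^2 (-2*x*sin(π*x/2) + 3*sin(π*x/2)) dx. Term by term:
  ∫_0^2 3*sin(π*x/2) dx = 12/π;  ∫_0^2 -2*x*sin(π*x/2) dx = -8/π.
Sum: 12/π − 8/π = 4/π.
So RHS = -∫_0^2 v(x) φ(x) dx = -4/π.
LHS − RHS = 4/π ≠ 0, so the identity fails.
(For a valid weak derivative the identity must hold for EVERY test function, in particular this one. The failure shows v is NOT the weak derivative of u.)
Correct weak derivative would be u'(x) = 2 - 2*x.


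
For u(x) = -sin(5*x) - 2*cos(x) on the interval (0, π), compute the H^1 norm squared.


||u||_{H^1(0,π)}^2 = 17*π

u'(x) = 2*sin(x) - 5*cos(5*x).
Expand u² and (u')² and integrate term by term on (0, π), using: for integers n ≥ 1, ∫_0^π sin²(nx) dx = ∫_0^π cos²(nx) dx = π/2; for n ≠ n', ∫_0^π sin(nx)sin(n'x) dx = ∫_0^π cos(nx)cos(n'x) dx = 0; and by product-to-sum, ∫_0^π sin(nx)cos(n'x) dx = ½∫_0^π [sin((n+n')x) + sin((n−n')x)] dx, which is 0 when n+n' is even and 2n/(n²−n'²) when n+n' is odd (it need not vanish on (0, π)).
  u² squared terms: (-1)²·∫sin(5x)² dx = 1·π/2 = π/2;  (-2)²·∫cos(x)² dx = 4·π/2 = 2*π.
  u² cross terms: 2·(-1)·(-2)·∫sin(5x)·cos(x) dx = 4·(0) = 0.
  So ∫_0^π u² dx = π/2 + 2*π + 0 = 5*π/2.
  (u')² squared terms: (-5)²·∫cos(5x)² dx = 25·π/2 = 25*π/2;  (2)²·∫sin(x)² dx = 4·π/2 = 2*π.
  (u')² cross terms: 2·(-5)·(2)·∫cos(5x)·sin(x) dx = -20·(0) = 0.
  So ∫_0^π (u')² dx = 25*π/2 + 2*π + 0 = 29*π/2.
||u||_{H^1}^2 = (5*π/2) + (29*π/2) = 17*π.


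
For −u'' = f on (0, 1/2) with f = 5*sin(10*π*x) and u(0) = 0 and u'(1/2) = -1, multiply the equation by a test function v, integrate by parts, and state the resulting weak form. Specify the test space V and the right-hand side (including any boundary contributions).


V = {v ∈ H^1(0, 1/2) : v(0) = 0} (test functions vanish at x = 0 where u is specified); weak form: ∫_0^1/2 u'v' dx = ∫_0^1/2 (5*sin(10*π*x)) v dx − v(1/2) for all v ∈ V.

Multiply both sides by a test function v and integrate from 0 to 1/2:
  ∫_0^1/2 −u''(x) v(x) dx = ∫_0^1/2 f(x) v(x) dx.
Integrate the LHS by parts once:
  ∫_0^1/2 −u'' v dx = −[u'(x) v(x)]_0^1/2 + ∫_0^1/2 u'(x) v'(x) dx.
Thus ∫_0^1/2 u'(x) v'(x) dx = ∫_0^1/2 f(x) v(x) dx + [u'(x) v(x)]_0^1/2.
Choose V so that boundary terms are either known or forced to vanish.
Mixed BC: u(0) = 0 (Dirichlet) and u'(1/2) = -1 (Neumann). Define V = {v ∈ H^1(0, 1/2) : v(0) = 0}. Then [u' v]_0^1/2 = u'(1/2)·v(1/2) − u'(0)·0 = − v(1/2).
Weak formulation: find u (satisfying any essential BC) such that ∫_0^1/2 u'(x) v'(x) dx = ∫_0^1/2 f v dx − v(1/2) for all v ∈ V (Dirichlet at 0 absorbed into V; Neumann datum at x = 1/2 contributes the boundary term).
Substituting f(x) = 5*sin(10*π*x), the right-hand side is ∫_0^1/2 (5*sin(10*π*x)) v dx − v(1/2).


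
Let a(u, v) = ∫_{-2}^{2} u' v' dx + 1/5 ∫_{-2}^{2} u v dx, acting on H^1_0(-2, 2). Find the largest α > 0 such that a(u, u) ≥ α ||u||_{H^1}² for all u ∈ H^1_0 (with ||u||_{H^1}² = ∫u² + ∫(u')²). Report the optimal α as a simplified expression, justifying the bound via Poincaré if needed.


α = (16/5 + π^2)/(π^2 + 16)

Coercivity of a(·,·) on H^1_0(-2, 2) means a(u, u) ≥ α ||u||_{H^1}² for every u ∈ H^1_0.
The interval has length L = 4, and Poincaré/coercivity depend only on L. Here a(u, u) = ∫(u')² + (1/5)·∫u².
Here 0 < c = 1/5 < 1. The condition a(u,u) ≥ α||u||_{H^1}² reads (1−α)∫(u')² ≥ (α−c)∫u². Any admissible α is ≤ 1 (rapidly oscillating u have ∫u²/∫(u')² → 0), and α = 1 would force 0 ≥ (1−c)∫u², impossible since c < 1; so 1−α > 0. By the sharp Poincaré inequality on H^1_0 of an interval of length L, ∫(u')² ≥ (π/L)²∫u² with equality for the first sine mode sin(π(x−x₀)/L) (x₀ the left endpoint), so the inequality holds for all u iff (1−α)(π/L)² ≥ α − c, i.e. α ≤ ((π/L)² + c)/((π/L)² + 1) = (1 + c(L/π)²)/(1 + (L/π)²). With (π/L)² = π^2/16 and c = 1/5, the largest admissible constant is α = ((π/L)² + c)/((π/L)² + 1).
Simplifying, α = (16/5 + π^2)/(π^2 + 16).


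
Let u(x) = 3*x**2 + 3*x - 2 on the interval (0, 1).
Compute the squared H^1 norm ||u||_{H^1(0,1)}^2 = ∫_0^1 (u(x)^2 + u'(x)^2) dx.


||u||_{H^1}^2 = 423/10

The H^1 norm (squared) on an interval (0, L) is
  ||u||_{H^1}^2 = ∫_0^L u(x)^2 dx + ∫_0^L u'(x)^2 dx.
Compute u'(x) = 6*x + 3.
Then u(x)^2 = 9*x**4 + 18*x**3 - 3*x**2 - 12*x + 4 and u'(x)^2 = 36*x**2 + 36*x + 9.
Integrate each monomial from 0 to 1 using ∫_0^1 c·x^n dx = c·1^(n+1)/(n+1):
  ∫_0^1 u(x)^2 dx = ∫_0^1 (9*x^4 + 18*x^3 - 3*x^2 - 12*x + 4) dx. Term by term:
    ∫_0^1 9*x^4 dx = 9/5;  ∫_0^1 18*x^3 dx = 9/2;  ∫_0^1 -3*x^2 dx = -1;
    ∫_0^1 -12*x dx = -6;  ∫_0^1 4 dx = 4.
  Sum: 9/5 + 9/2 − 1 − 6 + 4 = 33/10.
  ∫_0^1 u'(x)^2 dx = ∫_0^1 (36*x^2 + 36*x + 9) dx. Term by term:
    ∫_0^1 36*x^2 dx = 12;  ∫_0^1 36*x dx = 18;  ∫_0^1 9 dx = 9.
  Sum: 12 + 18 + 9 = 39.
Adding: ||u||_{H^1}^2 = 33/10 + 39 = 423/10.


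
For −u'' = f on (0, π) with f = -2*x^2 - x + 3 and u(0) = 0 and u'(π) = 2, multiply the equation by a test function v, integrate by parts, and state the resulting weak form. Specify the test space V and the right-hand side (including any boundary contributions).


V = {v ∈ H^1(0, π) : v(0) = 0} (test functions vanish at x = 0 where u is specified); weak form: ∫_0^π u'v' dx = ∫_0^π (-2*x^2 - x + 3) v dx + 2·v(π) for all v ∈ V.

Multiply both sides by a test function v and integrate from 0 to π:
  ∫_0^π −u''(x) v(x) dx = ∫_0^π f(x) v(x) dx.
Integrate the LHS by parts once:
  ∫_0^π −u'' v dx = −[u'(x) v(x)]_0^π + ∫_0^π u'(x) v'(x) dx.
Thus ∫_0^π u'(x) v'(x) dx = ∫_0^π f(x) v(x) dx + [u'(x) v(x)]_0^π.
Choose V so that boundary terms are either known or forced to vanish.
Mixed BC: u(0) = 0 (Dirichlet) and u'(π) = 2 (Neumann). Define V = {v ∈ H^1(0, π) : v(0) = 0}. Then [u' v]_0^π = u'(π)·v(π) − u'(0)·0 = 2·v(π).
Weak formulation: find u (satisfying any essential BC) such that ∫_0^π u'(x) v'(x) dx = ∫_0^π f v dx + 2·v(π) for all v ∈ V (Dirichlet at 0 absorbed into V; Neumann datum at x = π contributes the boundary term).
Substituting f(x) = -2*x^2 - x + 3, the right-hand side is ∫_0^π (-2*x^2 - x + 3) v dx + 2·v(π).


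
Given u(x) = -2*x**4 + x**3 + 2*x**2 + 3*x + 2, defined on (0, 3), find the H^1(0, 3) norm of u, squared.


||u||_{H^1}^2 = 1007589/70

The H^1 norm (squared) on an interval (0, L) is
  ||u||_{H^1}^2 = ∫_0^L u(x)^2 dx + ∫_0^L u'(x)^2 dx.
Compute u'(x) = -8*x**3 + 3*x**2 + 4*x + 3.
Then u(x)^2 = 4*x**8 - 4*x**7 - 7*x**6 - 8*x**5 + 2*x**4 + 16*x**3 + 17*x**2 + 12*x + 4 and u'(x)^2 = 64*x**6 - 48*x**5 - 55*x**4 - 24*x**3 + 34*x**2 + 24*x + 9.
Integrate each monomial from 0 to 3 using ∫_0^3 c·x^n dx = c·3^(n+1)/(n+1):
  ∫_0^3 u(x)^2 dx = ∫_0^3 (4*x^8 - 4*x^7 - 7*x^6 - 8*x^5 + 2*x^4 + 16*x^3 + 17*x^2 + 12*x + 4) dx. Term by term:
    ∫_0^3 4*x^8 dx = 8748;  ∫_0^3 -4*x^7 dx = -6561/2;  ∫_0^3 -7*x^6 dx = -2187;
    ∫_0^3 -8*x^5 dx = -972;  ∫_0^3 2*x^4 dx = 486/5;  ∫_0^3 16*x^3 dx = 324;
    ∫_0^3 17*x^2 dx = 153;  ∫_0^3 12*x dx = 54;  ∫_0^3 4 dx = 12.
  Sum: 8748 − 6561/2 − 2187 − 972 + 486/5 + 324 + 153 + 54 + 12 = 29487/10.
  ∫_0^3 u'(x)^2 dx = ∫_0^3 (64*x^6 - 48*x^5 - 55*x^4 - 24*x^3 + 34*x^2 + 24*x + 9) dx. Term by term:
    ∫_0^3 64*x^6 dx = 139968/7;  ∫_0^3 -48*x^5 dx = -5832;  ∫_0^3 -55*x^4 dx = -2673;
    ∫_0^3 -24*x^3 dx = -486;  ∫_0^3 34*x^2 dx = 306;  ∫_0^3 24*x dx = 108;
    ∫_0^3 9 dx = 27.
  Sum: 139968/7 − 5832 − 2673 − 486 + 306 + 108 + 27 = 80118/7.
Adding: ||u||_{H^1}^2 = 29487/10 + 80118/7 = 1007589/70.


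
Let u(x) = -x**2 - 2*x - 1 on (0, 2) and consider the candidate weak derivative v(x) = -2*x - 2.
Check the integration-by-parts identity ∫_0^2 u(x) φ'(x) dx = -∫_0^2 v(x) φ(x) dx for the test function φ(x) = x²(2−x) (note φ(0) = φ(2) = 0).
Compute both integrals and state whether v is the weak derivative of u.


LHS = 88/15, RHS = 88/15. Yes, v = u' weakly.

u(x) = -x**2 - 2*x - 1, classical derivative u'(x) = -2*x - 2.
φ(x) = x²(2−x), so φ'(x) = x*(4 - 3*x).
Note φ(0) = φ(2) = 0, so the boundary term u·φ vanishes.
LHS = ∫_0^2 u(x) φ'(x) dx = ∫_0^2 (3*x^4 + 2*x^3 - 5*x^2 - 4*x) dx. Term by term:
  ∫_0^2 3*x^4 dx = 96/5;  ∫_0^2 2*x^3 dx = 8;  ∫_0^2 -5*x^2 dx = -40/3;
  ∫_0^2 -4*x dx = -8.
Sum: 96/5 + 8 − 40/3 − 8 = 88/15.
So LHS = 88/15.
∫_0^2 v(x) φ(x) dx = ∫_0^2 (2*x^4 - 2*x^3 - 4*x^2) dx. Term by term:
  ∫_0^2 2*x^4 dx = 64/5;  ∫_0^2 -2*x^3 dx = -8;  ∫_0^2 -4*x^2 dx = -32/3.
Sum: 64/5 − 8 − 32/3 = -88/15.
So RHS = -∫_0^2 v(x) φ(x) dx = 88/15.
LHS = RHS, so the identity holds for this test φ.
Moreover u is smooth here and v(x) = u'(x) = -2*x - 2 pointwise, so the identity holds for every test function. Hence v is the weak derivative of u.


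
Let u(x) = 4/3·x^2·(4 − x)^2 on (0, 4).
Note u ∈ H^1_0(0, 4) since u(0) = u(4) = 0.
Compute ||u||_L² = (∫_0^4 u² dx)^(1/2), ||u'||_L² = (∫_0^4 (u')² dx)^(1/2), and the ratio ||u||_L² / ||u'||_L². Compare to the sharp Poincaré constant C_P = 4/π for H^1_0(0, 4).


||u||_L² / ||u'||_L² = 2*sqrt(3)/3 < C_P = 4/π.

u(x) = 4/3·x^2·(4 − x)^2, so u'(x) = 16*x*(x - 4)*(x - 2)/3.
u(x) = 4/3·x^2·(4 − x)^2 vanishes at x = 0 and x = 4, so u ∈ H^1_0(0, 4). Differentiate via the product rule and integrate the resulting polynomials term by term.
  ∫_0^4 u² dx = ∫_0^4 (16*x^8/9 - 256*x^7/9 + 512*x^6/3 - 4096*x^5/9 + 4096*x^4/9) dx. Term by term:
    ∫_0^4 16*x^8/9 dx = 4194304/81;  ∫_0^4 -256*x^7/9 dx = -2097152/9;  ∫_0^4 512*x^6/3 dx = 8388608/21;
    ∫_0^4 -4096*x^5/9 dx = -8388608/27;  ∫_0^4 4096*x^4/9 dx = 4194304/45.
  Sum: 4194304/81 − 2097152/9 + 8388608/21 − 8388608/27 + 4194304/45 = 2097152/2835.
  ∫_0^4 (u')² dx = ∫_0^4 (256*x^6/9 - 1024*x^5/3 + 13312*x^4/9 - 8192*x^3/3 + 16384*x^2/9) dx. Term by term:
    ∫_0^4 256*x^6/9 dx = 4194304/63;  ∫_0^4 -1024*x^5/3 dx = -2097152/9;  ∫_0^4 13312*x^4/9 dx = 13631488/45;
    ∫_0^4 -8192*x^3/3 dx = -524288/3;  ∫_0^4 16384*x^2/9 dx = 1048576/27.
  Sum: 4194304/63 − 2097152/9 + 13631488/45 − 524288/3 + 1048576/27 = 524288/945.
∫_0^4 u² dx = 2097152/2835, so ||u||_L² = 1024*sqrt(70)/315.
∫_0^4 (u')² dx = 524288/945, so ||u'||_L² = 512*sqrt(210)/315.
Ratio ||u||_L² / ||u'||_L² = 2*sqrt(3)/3.
Sharp Poincaré constant on H^1_0(0, 4) is C_P = L/π = 4/π, achieved by sin(π/4·x).
A polynomial bump cannot attain the sharp Poincaré constant (only the first sine eigenfunction does), so the ratio is strictly less than C_P, consistent with ||u||_L² ≤ C_P ||u'||_L².


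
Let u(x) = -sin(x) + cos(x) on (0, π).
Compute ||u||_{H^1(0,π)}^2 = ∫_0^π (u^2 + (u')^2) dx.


||u||_{H^1(0,π)}^2 = 2*π

u'(x) = -sin(x) - cos(x).
Expand u² and (u')² and integrate term by term on (0, π), using: for integers n ≥ 1, ∫_0^π sin²(nx) dx = ∫_0^π cos²(nx) dx = π/2; for n ≠ n', ∫_0^π sin(nx)sin(n'x) dx = ∫_0^π cos(nx)cos(n'x) dx = 0; and by product-to-sum, ∫_0^π sin(nx)cos(n'x) dx = ½∫_0^π [sin((n+n')x) + sin((n−n')x)] dx, which is 0 when n+n' is even and 2n/(n²−n'²) when n+n' is odd (it need not vanish on (0, π)).
  u² squared terms: (-1)²·∫sin(x)² dx = 1·π/2 = π/2;  (1)²·∫cos(x)² dx = 1·π/2 = π/2.
  u² cross terms: 2·(-1)·(1)·∫sin(x)·cos(x) dx = -2·(0) = 0.
  So ∫_0^π u² dx = π/2 + π/2 + 0 = π.
  (u')² squared terms: (-1)²·∫cos(x)² dx = 1·π/2 = π/2;  (-1)²·∫sin(x)² dx = 1·π/2 = π/2.
  (u')² cross terms: 2·(-1)·(-1)·∫cos(x)·sin(x) dx = 2·(0) = 0.
  So ∫_0^π (u')² dx = π/2 + π/2 + 0 = π.
||u||_{H^1}^2 = (π) + (π) = 2*π.


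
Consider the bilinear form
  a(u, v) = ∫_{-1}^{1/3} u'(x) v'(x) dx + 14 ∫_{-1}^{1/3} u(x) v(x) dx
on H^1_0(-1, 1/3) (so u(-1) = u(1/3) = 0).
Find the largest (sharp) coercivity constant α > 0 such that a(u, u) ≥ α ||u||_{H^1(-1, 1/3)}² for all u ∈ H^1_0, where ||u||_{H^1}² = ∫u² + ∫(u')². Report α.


α = 1

Coercivity of a(·,·) on H^1_0(-1, 1/3) means a(u, u) ≥ α ||u||_{H^1}² for every u ∈ H^1_0.
The interval has length L = 4/3, and Poincaré/coercivity depend only on L. Here a(u, u) = ∫(u')² + (14)·∫u².
Here c = 14 ≥ 1, so a(u,u) = ∫(u')² + c∫u² ≥ ∫(u')² + ∫u² = ||u||_{H^1}², i.e. α = 1 works. No larger α is possible: a(u,u) ≥ α||u||_{H^1}² means (1−α)∫(u')² ≥ (α−c)∫u², and for the modes u_n = sin(nπ(x−x₀)/L) (x₀ the left endpoint) one has ∫u_n²/∫(u_n')² = (L/(nπ))² → 0, so a(u_n,u_n)/||u_n||_{H^1}² → 1. Hence the optimal constant is α = 1.
Therefore α = 1.


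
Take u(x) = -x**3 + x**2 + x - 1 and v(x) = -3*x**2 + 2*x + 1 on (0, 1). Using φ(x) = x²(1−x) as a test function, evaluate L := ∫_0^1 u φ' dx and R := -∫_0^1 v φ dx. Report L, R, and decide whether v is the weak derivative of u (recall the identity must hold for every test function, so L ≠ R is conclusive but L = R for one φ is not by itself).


LHS = -1/12, RHS = -1/12. Yes, v = u' weakly.

u(x) = -x**3 + x**2 + x - 1, classical derivative u'(x) = -3*x**2 + 2*x + 1.
φ(x) = x²(1−x), so φ'(x) = x*(2 - 3*x).
Note φ(0) = φ(1) = 0, so the boundary term u·φ vanishes.
LHS = ∫_0^1 u(x) φ'(x) dx = ∫_0^1 (3*x^5 - 5*x^4 - x^3 + 5*x^2 - 2*x) dx. Term by term:
  ∫_0^1 3*x^5 dx = 1/2;  ∫_0^1 -5*x^4 dx = -1;  ∫_0^1 -x^3 dx = -1/4;
  ∫_0^1 5*x^2 dx = 5/3;  ∫_0^1 -2*x dx = -1.
Sum: 1/2 − 1 − 1/4 + 5/3 − 1 = -1/12.
So LHS = -1/12.
∫_0^1 v(x) φ(x) dx = ∫_0^1 (3*x^5 - 5*x^4 + x^3 + x^2) dx. Term by term:
  ∫_0^1 3*x^5 dx = 1/2;  ∫_0^1 -5*x^4 dx = -1;  ∫_0^1 x^3 dx = 1/4;
  ∫_0^1 x^2 dx = 1/3.
Sum: 1/2 − 1 + 1/4 + 1/3 = 1/12.
So RHS = -∫_0^1 v(x) φ(x) dx = -1/12.
LHS = RHS, so the identity holds for this test φ.
Moreover u is smooth here and v(x) = u'(x) = -3*x**2 + 2*x + 1 pointwise, so the identity holds for every test function. Hence v is the weak derivative of u.


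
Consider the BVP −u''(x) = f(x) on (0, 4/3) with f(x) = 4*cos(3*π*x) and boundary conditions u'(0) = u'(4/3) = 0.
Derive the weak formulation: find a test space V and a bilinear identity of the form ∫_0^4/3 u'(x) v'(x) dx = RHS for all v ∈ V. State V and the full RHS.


V = H^1(0, 4/3) (no boundary constraint on v; u is determined up to an additive constant); weak form: ∫_0^4/3 u'v' dx = ∫_0^4/3 (4*cos(3*π*x)) v dx for all v ∈ V.

Multiply both sides by a test function v and integrate from 0 to 4/3:
  ∫_0^4/3 −u''(x) v(x) dx = ∫_0^4/3 f(x) v(x) dx.
Integrate the LHS by parts once:
  ∫_0^4/3 −u'' v dx = −[u'(x) v(x)]_0^4/3 + ∫_0^4/3 u'(x) v'(x) dx.
Thus ∫_0^4/3 u'(x) v'(x) dx = ∫_0^4/3 f(x) v(x) dx + [u'(x) v(x)]_0^4/3.
Choose V so that boundary terms are either known or forced to vanish.
u has homogeneous Neumann: u'(0) = u'(4/3) = 0. So [u' v]_0^4/3 = 0·v(4/3) − 0·v(0) = 0 for any v; take V = H^1(0, 4/3).
Weak formulation: find u (satisfying any essential BC) such that ∫_0^4/3 u'(x) v'(x) dx = ∫_0^4/3 f v dx for all v ∈ V (homogeneous Neumann, so boundary terms vanish).
Substituting f(x) = 4*cos(3*π*x), the right-hand side is ∫_0^4/3 (4*cos(3*π*x)) v dx.
Compatibility check (pure Neumann): taking v ≡ 1 ∈ V gives 0 = ∫_0^4/3 f dx + (0) − (0), i.e. ∫_0^4/3 f dx must equal u'(0) − u'(4/3) = 0. Indeed ∫_0^4/3 (4*cos(3*π*x)) dx = 0, so the data are compatible. The solution is then unique only up to an additive constant (fix it e.g. by requiring ∫_0^4/3 u dx = 0).


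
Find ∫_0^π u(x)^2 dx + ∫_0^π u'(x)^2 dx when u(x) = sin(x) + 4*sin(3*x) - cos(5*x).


||u||_{H^1(0,π)}^2 = 94*π

u'(x) = 5*sin(5*x) + cos(x) + 12*cos(3*x).
Expand u² and (u')² and integrate term by term on (0, π), using: for integers n ≥ 1, ∫_0^π sin²(nx) dx = ∫_0^π cos²(nx) dx = π/2; for n ≠ n', ∫_0^π sin(nx)sin(n'x) dx = ∫_0^π cos(nx)cos(n'x) dx = 0; and by product-to-sum, ∫_0^π sin(nx)cos(n'x) dx = ½∫_0^π [sin((n+n')x) + sin((n−n')x)] dx, which is 0 when n+n' is even and 2n/(n²−n'²) when n+n' is odd (it need not vanish on (0, π)).
  u² squared terms: (-1)²·∫cos(5x)² dx = 1·π/2 = π/2;  (4)²·∫sin(3x)² dx = 16·π/2 = 8*π;  (1)²·∫sin(x)² dx = 1·π/2 = π/2.
  u² cross terms: 2·(-1)·(4)·∫cos(5x)·sin(3x) dx = -8·(0) = 0;  2·(-1)·(1)·∫cos(5x)·sin(x) dx = -2·(0) = 0;  2·(4)·(1)·∫sin(3x)·sin(x) dx = 8·(0) = 0.
  So ∫_0^π u² dx = π/2 + 8*π + π/2 + 0 + 0 + 0 = 9*π.
  (u')² squared terms: (5)²·∫sin(5x)² dx = 25·π/2 = 25*π/2;  (12)²·∫cos(3x)² dx = 144·π/2 = 72*π;  (1)²·∫cos(x)² dx = 1·π/2 = π/2.
  (u')² cross terms: 2·(5)·(12)·∫sin(5x)·cos(3x) dx = 120·(0) = 0;  2·(5)·(1)·∫sin(5x)·cos(x) dx = 10·(0) = 0;  2·(12)·(1)·∫cos(3x)·cos(x) dx = 24·(0) = 0.
  So ∫_0^π (u')² dx = 25*π/2 + 72*π + π/2 + 0 + 0 + 0 = 85*π.
||u||_{H^1}^2 = (9*π) + (85*π) = 94*π.


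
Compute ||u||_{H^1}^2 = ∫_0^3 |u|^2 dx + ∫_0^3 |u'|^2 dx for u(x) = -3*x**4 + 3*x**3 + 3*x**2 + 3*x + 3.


||u||_{H^1}^2 = 2945349/140

The H^1 norm (squared) on an interval (0, L) is
  ||u||_{H^1}^2 = ∫_0^L u(x)^2 dx + ∫_0^L u'(x)^2 dx.
Compute u'(x) = -12*x**3 + 9*x**2 + 6*x + 3.
Then u(x)^2 = 9*x**8 - 18*x**7 - 9*x**6 + 9*x**4 + 36*x**3 + 27*x**2 + 18*x + 9 and u'(x)^2 = 144*x**6 - 216*x**5 - 63*x**4 + 36*x**3 + 90*x**2 + 36*x + 9.
Integrate each monomial from 0 to 3 using ∫_0^3 c·x^n dx = c·3^(n+1)/(n+1):
  ∫_0^3 u(x)^2 dx = ∫_0^3 (9*x^8 - 18*x^7 - 9*x^6 + 9*x^4 + 36*x^3 + 27*x^2 + 18*x + 9) dx. Term by term:
    ∫_0^3 9*x^8 dx = 19683;  ∫_0^3 -18*x^7 dx = -59049/4;  ∫_0^3 -9*x^6 dx = -19683/7;
    ∫_0^3 9*x^4 dx = 2187/5;  ∫_0^3 36*x^3 dx = 729;  ∫_0^3 27*x^2 dx = 243;
    ∫_0^3 18*x dx = 81;  ∫_0^3 9 dx = 27.
  Sum: 19683 − 59049/4 − 19683/7 + 2187/5 + 729 + 243 + 81 + 27 = 507681/140.
  ∫_0^3 u'(x)^2 dx = ∫_0^3 (144*x^6 - 216*x^5 - 63*x^4 + 36*x^3 + 90*x^2 + 36*x + 9) dx. Term by term:
    ∫_0^3 144*x^6 dx = 314928/7;  ∫_0^3 -216*x^5 dx = -26244;  ∫_0^3 -63*x^4 dx = -15309/5;
    ∫_0^3 36*x^3 dx = 729;  ∫_0^3 90*x^2 dx = 810;  ∫_0^3 36*x dx = 162;
    ∫_0^3 9 dx = 27.
  Sum: 314928/7 − 26244 − 15309/5 + 729 + 810 + 162 + 27 = 609417/35.
Adding: ||u||_{H^1}^2 = 507681/140 + 609417/35 = 2945349/140.


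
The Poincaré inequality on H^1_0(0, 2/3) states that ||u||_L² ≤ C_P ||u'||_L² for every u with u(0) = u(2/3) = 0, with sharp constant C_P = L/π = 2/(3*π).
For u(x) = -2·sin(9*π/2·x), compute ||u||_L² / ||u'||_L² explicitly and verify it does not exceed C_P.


||u||_L² / ||u'||_L² = 2/(9*π) < C_P = 2/(3*π).

u(x) = -2·sin(9*π/2·x), so u'(x) = -9*π*cos(9*π*x/2).
Writing u(x) = A·sin(kπx/L) with A = -2 and k = 3, use ∫_0^L sin²(kπx/L) dx = L/2 and ∫_0^L cos²(kπx/L) dx = L/2.
u² = 4·sin²(9*π/2·x) and (u')² = 81*π^2·cos²(9*π/2·x), and each of sin², cos² integrates to L/2 = 1/3 over (0, 2/3).
∫_0^2/3 u² dx = 4/3, so ||u||_L² = 2*sqrt(3)/3.
∫_0^2/3 (u')² dx = 27*π^2, so ||u'||_L² = 3*sqrt(3)*π.
Ratio ||u||_L² / ||u'||_L² = 2/(9*π).
Sharp Poincaré constant on H^1_0(0, 2/3) is C_P = L/π = 2/(3*π), achieved by sin(3*π/2·x).
This is the k = 3 harmonic; the ratio L/(kπ) is strictly less than C_P = L/π, consistent with the sharp inequality ||u||_L² ≤ C_P ||u'||_L².


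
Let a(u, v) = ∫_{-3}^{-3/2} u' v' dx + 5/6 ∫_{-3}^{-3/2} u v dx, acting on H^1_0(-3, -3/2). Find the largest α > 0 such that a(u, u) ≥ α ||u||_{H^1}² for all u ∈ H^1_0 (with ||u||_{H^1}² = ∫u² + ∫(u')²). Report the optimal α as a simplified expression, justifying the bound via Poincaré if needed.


α = (15 + 8*π^2)/(2*(9 + 4*π^2))

Coercivity of a(·,·) on H^1_0(-3, -3/2) means a(u, u) ≥ α ||u||_{H^1}² for every u ∈ H^1_0.
The interval has length L = 3/2, and Poincaré/coercivity depend only on L. Here a(u, u) = ∫(u')² + (5/6)·∫u².
Here 0 < c = 5/6 < 1. The condition a(u,u) ≥ α||u||_{H^1}² reads (1−α)∫(u')² ≥ (α−c)∫u². Any admissible α is ≤ 1 (rapidly oscillating u have ∫u²/∫(u')² → 0), and α = 1 would force 0 ≥ (1−c)∫u², impossible since c < 1; so 1−α > 0. By the sharp Poincaré inequality on H^1_0 of an interval of length L, ∫(u')² ≥ (π/L)²∫u² with equality for the first sine mode sin(π(x−x₀)/L) (x₀ the left endpoint), so the inequality holds for all u iff (1−α)(π/L)² ≥ α − c, i.e. α ≤ ((π/L)² + c)/((π/L)² + 1) = (1 + c(L/π)²)/(1 + (L/π)²). With (π/L)² = 4*π^2/9 and c = 5/6, the largest admissible constant is α = ((π/L)² + c)/((π/L)² + 1).
Simplifying, α = (15 + 8*π^2)/(2*(9 + 4*π^2)).


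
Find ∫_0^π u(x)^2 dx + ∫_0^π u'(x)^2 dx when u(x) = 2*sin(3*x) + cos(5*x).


||u||_{H^1(0,π)}^2 = 33*π

u'(x) = -5*sin(5*x) + 6*cos(3*x).
Expand u² and (u')² and integrate term by term on (0, π), using: for integers n ≥ 1, ∫_0^π sin²(nx) dx = ∫_0^π cos²(nx) dx = π/2; for n ≠ n', ∫_0^π sin(nx)sin(n'x) dx = ∫_0^π cos(nx)cos(n'x) dx = 0; and by product-to-sum, ∫_0^π sin(nx)cos(n'x) dx = ½∫_0^π [sin((n+n')x) + sin((n−n')x)] dx, which is 0 when n+n' is even and 2n/(n²−n'²) when n+n' is odd (it need not vanish on (0, π)).
  u² squared terms: (2)²·∫sin(3x)² dx = 4·π/2 = 2*π;  (1)²·∫cos(5x)² dx = 1·π/2 = π/2.
  u² cross terms: 2·(2)·(1)·∫sin(3x)·cos(5x) dx = 4·(0) = 0.
  So ∫_0^π u² dx = 2*π + π/2 + 0 = 5*π/2.
  (u')² squared terms: (-5)²·∫sin(5x)² dx = 25·π/2 = 25*π/2;  (6)²·∫cos(3x)² dx = 36·π/2 = 18*π.
  (u')² cross terms: 2·(-5)·(6)·∫sin(5x)·cos(3x) dx = -60·(0) = 0.
  So ∫_0^π (u')² dx = 25*π/2 + 18*π + 0 = 61*π/2.
||u||_{H^1}^2 = (5*π/2) + (61*π/2) = 33*π.


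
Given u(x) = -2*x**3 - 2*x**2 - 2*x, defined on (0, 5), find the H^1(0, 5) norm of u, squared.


||u||_{H^1}^2 = 2231870/21

The H^1 norm (squared) on an interval (0, L) is
  ||u||_{H^1}^2 = ∫_0^L u(x)^2 dx + ∫_0^L u'(x)^2 dx.
Compute u'(x) = -6*x**2 - 4*x - 2.
Then u(x)^2 = 4*x**6 + 8*x**5 + 12*x**4 + 8*x**3 + 4*x**2 and u'(x)^2 = 36*x**4 + 48*x**3 + 40*x**2 + 16*x + 4.
Integrate each monomial from 0 to 5 using ∫_0^5 c·x^n dx = c·5^(n+1)/(n+1):
  ∫_0^5 u(x)^2 dx = ∫_0^5 (4*x^6 + 8*x^5 + 12*x^4 + 8*x^3 + 4*x^2) dx. Term by term:
    ∫_0^5 4*x^6 dx = 312500/7;  ∫_0^5 8*x^5 dx = 62500/3;  ∫_0^5 12*x^4 dx = 7500;
    ∫_0^5 8*x^3 dx = 1250;  ∫_0^5 4*x^2 dx = 500/3.
  Sum: 312500/7 + 62500/3 + 7500 + 1250 + 500/3 = 520750/7.
  ∫_0^5 u'(x)^2 dx = ∫_0^5 (36*x^4 + 48*x^3 + 40*x^2 + 16*x + 4) dx. Term by term:
    ∫_0^5 36*x^4 dx = 22500;  ∫_0^5 48*x^3 dx = 7500;  ∫_0^5 40*x^2 dx = 5000/3;
    ∫_0^5 16*x dx = 200;  ∫_0^5 4 dx = 20.
  Sum: 22500 + 7500 + 5000/3 + 200 + 20 = 95660/3.
Adding: ||u||_{H^1}^2 = 520750/7 + 95660/3 = 2231870/21.


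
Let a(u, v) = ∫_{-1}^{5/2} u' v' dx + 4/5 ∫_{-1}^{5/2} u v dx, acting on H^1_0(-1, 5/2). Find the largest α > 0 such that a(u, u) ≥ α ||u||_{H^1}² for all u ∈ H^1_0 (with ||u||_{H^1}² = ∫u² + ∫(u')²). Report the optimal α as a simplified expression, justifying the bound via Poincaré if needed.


α = 4*(49 + 5*π^2)/(5*(4*π^2 + 49))

Coercivity of a(·,·) on H^1_0(-1, 5/2) means a(u, u) ≥ α ||u||_{H^1}² for every u ∈ H^1_0.
The interval has length L = 7/2, and Poincaré/coercivity depend only on L. Here a(u, u) = ∫(u')² + (4/5)·∫u².
Here 0 < c = 4/5 < 1. The condition a(u,u) ≥ α||u||_{H^1}² reads (1−α)∫(u')² ≥ (α−c)∫u². Any admissible α is ≤ 1 (rapidly oscillating u have ∫u²/∫(u')² → 0), and α = 1 would force 0 ≥ (1−c)∫u², impossible since c < 1; so 1−α > 0. By the sharp Poincaré inequality on H^1_0 of an interval of length L, ∫(u')² ≥ (π/L)²∫u² with equality for the first sine mode sin(π(x−x₀)/L) (x₀ the left endpoint), so the inequality holds for all u iff (1−α)(π/L)² ≥ α − c, i.e. α ≤ ((π/L)² + c)/((π/L)² + 1) = (1 + c(L/π)²)/(1 + (L/π)²). With (π/L)² = 4*π^2/49 and c = 4/5, the largest admissible constant is α = ((π/L)² + c)/((π/L)² + 1).
Simplifying, α = 4*(49 + 5*π^2)/(5*(4*π^2 + 49)).


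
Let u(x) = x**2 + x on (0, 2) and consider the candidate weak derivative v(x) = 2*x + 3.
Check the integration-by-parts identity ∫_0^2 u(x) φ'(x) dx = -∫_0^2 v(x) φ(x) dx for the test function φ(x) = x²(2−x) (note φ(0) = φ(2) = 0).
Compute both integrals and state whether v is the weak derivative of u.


LHS = -68/15, RHS = -36/5. No, v is not the weak derivative of u.

u(x) = x**2 + x, classical derivative u'(x) = 2*x + 1.
φ(x) = x²(2−x), so φ'(x) = x*(4 - 3*x).
Note φ(0) = φ(2) = 0, so the boundary term u·φ vanishes.
LHS = ∫_0^2 u(x) φ'(x) dx = ∫_0^2 (-3*x^4 + x^3 + 4*x^2) dx. Term by term:
  ∫_0^2 -3*x^4 dx = -96/5;  ∫_0^2 x^3 dx = 4;  ∫_0^2 4*x^2 dx = 32/3.
Sum: -96/5 + 4 + 32/3 = -68/15.
So LHS = -68/15.
∫_0^2 v(x) φ(x) dx = ∫_0^2 (-2*x^4 + x^3 + 6*x^2) dx. Term by term:
  ∫_0^2 -2*x^4 dx = -64/5;  ∫_0^2 x^3 dx = 4;  ∫_0^2 6*x^2 dx = 16.
Sum: -64/5 + 4 + 16 = 36/5.
So RHS = -∫_0^2 v(x) φ(x) dx = -36/5.
LHS − RHS = 8/3 ≠ 0, so the identity fails.
(For a valid weak derivative the identity must hold for EVERY test function, in particular this one. The failure shows v is NOT the weak derivative of u.)
Correct weak derivative would be u'(x) = 2*x + 1.


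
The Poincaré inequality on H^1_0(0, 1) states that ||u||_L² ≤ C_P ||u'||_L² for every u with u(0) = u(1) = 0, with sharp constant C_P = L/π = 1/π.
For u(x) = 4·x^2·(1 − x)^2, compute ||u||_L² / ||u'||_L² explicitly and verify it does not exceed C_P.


||u||_L² / ||u'||_L² = sqrt(3)/6 < C_P = 1/π.

u(x) = 4·x^2·(1 − x)^2, so u'(x) = 8*x*(x - 1)*(2*x - 1).
u(x) = 4·x^2·(1 − x)^2 vanishes at x = 0 and x = 1, so u ∈ H^1_0(0, 1). Differentiate via the product rule and integrate the resulting polynomials term by term.
  ∫_0^1 u² dx = ∫_0^1 (16*x^8 - 64*x^7 + 96*x^6 - 64*x^5 + 16*x^4) dx. Term by term:
    ∫_0^1 16*x^8 dx = 16/9;  ∫_0^1 -64*x^7 dx = -8;  ∫_0^1 96*x^6 dx = 96/7;
    ∫_0^1 -64*x^5 dx = -32/3;  ∫_0^1 16*x^4 dx = 16/5.
  Sum: 16/9 − 8 + 96/7 − 32/3 + 16/5 = 8/315.
  ∫_0^1 (u')² dx = ∫_0^1 (256*x^6 - 768*x^5 + 832*x^4 - 384*x^3 + 64*x^2) dx. Term by term:
    ∫_0^1 256*x^6 dx = 256/7;  ∫_0^1 -768*x^5 dx = -128;  ∫_0^1 832*x^4 dx = 832/5;
    ∫_0^1 -384*x^3 dx = -96;  ∫_0^1 64*x^2 dx = 64/3.
  Sum: 256/7 − 128 + 832/5 − 96 + 64/3 = 32/105.
∫_0^1 u² dx = 8/315, so ||u||_L² = 2*sqrt(70)/105.
∫_0^1 (u')² dx = 32/105, so ||u'||_L² = 4*sqrt(210)/105.
Ratio ||u||_L² / ||u'||_L² = sqrt(3)/6.
Sharp Poincaré constant on H^1_0(0, 1) is C_P = L/π = 1/π, achieved by sin(π·x).
A polynomial bump cannot attain the sharp Poincaré constant (only the first sine eigenfunction does), so the ratio is strictly less than C_P, consistent with ||u||_L² ≤ C_P ||u'||_L².


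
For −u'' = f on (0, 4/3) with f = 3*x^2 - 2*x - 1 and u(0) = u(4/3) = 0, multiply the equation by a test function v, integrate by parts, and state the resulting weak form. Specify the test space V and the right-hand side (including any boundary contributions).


V = H^1_0(0, 4/3) (so v(0) = v(4/3) = 0); weak form: ∫_0^4/3 u'v' dx = ∫_0^4/3 (3*x^2 - 2*x - 1) v dx for all v ∈ V.

Multiply both sides by a test function v and integrate from 0 to 4/3:
  ∫_0^4/3 −u''(x) v(x) dx = ∫_0^4/3 f(x) v(x) dx.
Integrate the LHS by parts once:
  ∫_0^4/3 −u'' v dx = −[u'(x) v(x)]_0^4/3 + ∫_0^4/3 u'(x) v'(x) dx.
Thus ∫_0^4/3 u'(x) v'(x) dx = ∫_0^4/3 f(x) v(x) dx + [u'(x) v(x)]_0^4/3.
Choose V so that boundary terms are either known or forced to vanish.
u is Dirichlet: u(0) = u(4/3) = 0. Let V = H^1_0(0, 4/3); then v(0) = v(4/3) = 0, and [u' v]_0^4/3 = 0.
Weak formulation: find u (satisfying any essential BC) such that ∫_0^4/3 u'(x) v'(x) dx = ∫_0^4/3 f v dx for all v ∈ V.
Substituting f(x) = 3*x^2 - 2*x - 1, the right-hand side is ∫_0^4/3 (3*x^2 - 2*x - 1) v dx.
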